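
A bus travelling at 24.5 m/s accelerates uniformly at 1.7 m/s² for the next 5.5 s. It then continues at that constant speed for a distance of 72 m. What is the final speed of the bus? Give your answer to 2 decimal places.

33.85 m/s

Phase 1 (accelerating): v₀ = 24.5 m/s, a = 1.7 m/s².
v = v₀ + at = 24.5 + (1.7)(5.5) = 33.9 m/s
Δx = v₀t + ½at² = 24.5·5.5 + 0.5·1.7·5.5² = 160 m

Phase 2 (constant speed): v₀ = 33.9 m/s, a = 0 m/s².
Constant speed: t = d/v = 72/33.9 = 2.13 s
Final speed = 33.9 m/s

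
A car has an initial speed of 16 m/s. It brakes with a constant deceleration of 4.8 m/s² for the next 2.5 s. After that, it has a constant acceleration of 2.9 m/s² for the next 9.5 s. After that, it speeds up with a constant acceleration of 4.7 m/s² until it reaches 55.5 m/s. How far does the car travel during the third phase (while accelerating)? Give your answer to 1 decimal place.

221.8 m

Phase 1 (decelerating): v₀ = 16.0 m/s, a = -4.8 m/s².
v = v₀ + at = 16.0 + (-4.8)(2.5) = 4.00 m/s
Δx = v₀t + ½at² = 16.0·2.5 + 0.5·-4.8·2.5² = 25.0 m

Phase 2 (accelerating): v₀ = 4.00 m/s, a = 2.9 m/s².
v = v₀ + at = 4.00 + (2.9)(9.5) = 31.6 m/s
Δx = v₀t + ½at² = 4.00·9.5 + 0.5·2.9·9.5² = 169 m

Phase 3 (accelerating): v₀ = 31.6 m/s, a = 4.7 m/s².
v = v₀ + at → t = (55.5 − 31.6) / 4.7 = 5.10 s
v² = v₀² + 2aΔx → Δx = (55.5² − 31.6²)/(2·4.7) = 222 m
Distance in phase 3 = 222 m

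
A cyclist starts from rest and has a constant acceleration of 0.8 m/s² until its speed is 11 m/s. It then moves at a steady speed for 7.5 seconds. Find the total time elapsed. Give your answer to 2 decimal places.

Phase 1 (accelerating): v₀ = 0 m/s, a = 0.8 m/s².
v = v₀ + at → t = (11 − 0) / 0.8 = 13.8 s
v² = v₀² + 2aΔx → Δx = (11² − 0²)/(2·0.8) = 75.6 m

Phase 2 (constant speed): v₀ = 11.0 m/s, a = 0 m/s².
v = v₀ + at = 11.0 + (0)(7.5) = 11.0 m/s
Δx = v₀t + ½at² = 11.0·7.5 + 0.5·0·7.5² = 82.5 m
Total time = 13.8 + 7.50 = 21.2 s

21.25 s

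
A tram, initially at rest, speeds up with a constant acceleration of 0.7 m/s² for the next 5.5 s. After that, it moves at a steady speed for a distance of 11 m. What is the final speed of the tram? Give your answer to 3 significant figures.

3.85 m/s

Phase 1 (accelerating): v₀ = 0 m/s, a = 0.7 m/s².
v = v₀ + at = 0 + (0.7)(5.5) = 3.85 m/s
Δx = v₀t + ½at² = 0·5.5 + 0.5·0.7·5.5² = 10.6 m

Phase 2 (constant speed): v₀ = 3.85 m/s, a = 0 m/s².
Constant speed: t = d/v = 11/3.85 = 2.86 s
Final speed = 3.85 m/s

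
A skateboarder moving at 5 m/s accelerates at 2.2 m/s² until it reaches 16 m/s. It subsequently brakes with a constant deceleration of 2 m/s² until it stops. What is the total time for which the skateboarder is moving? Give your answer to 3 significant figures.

Phase 1 (accelerating): v₀ = 5.00 m/s, a = 2.2 m/s².
v = v₀ + at → t = (16 − 5.00) / 2.2 = 5.00 s
v² = v₀² + 2aΔx → Δx = (16² − 5.00²)/(2·2.2) = 52.5 m

Phase 2 (decelerating): v₀ = 16.0 m/s, a = -2 m/s².
v = v₀ + at → t = (0 − 16.0) / -2 = 8.00 s
v² = v₀² + 2aΔx → Δx = (0² − 16.0²)/(2·-2) = 64.0 m
Total time = 5.00 + 8.00 = 13.0 s

13.0 s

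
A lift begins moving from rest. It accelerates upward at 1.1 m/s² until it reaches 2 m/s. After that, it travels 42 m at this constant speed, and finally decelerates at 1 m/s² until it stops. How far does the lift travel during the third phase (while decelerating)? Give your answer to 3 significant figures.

2.00 m

Phase 1 (accelerating): v₀ = 0 m/s, a = 1.1 m/s².
v = v₀ + at → t = (2 − 0) / 1.1 = 1.82 s
v² = v₀² + 2aΔx → Δx = (2² − 0²)/(2·1.1) = 1.82 m

Phase 2 (constant speed): v₀ = 2.00 m/s, a = 0 m/s².
Constant speed: t = d/v = 42/2.00 = 21.0 s

Phase 3 (decelerating): v₀ = 2.00 m/s, a = -1 m/s².
v = v₀ + at → t = (0 − 2.00) / -1 = 2.00 s
v² = v₀² + 2aΔx → Δx = (0² − 2.00²)/(2·-1) = 2.00 m
Distance in phase 3 = 2.00 m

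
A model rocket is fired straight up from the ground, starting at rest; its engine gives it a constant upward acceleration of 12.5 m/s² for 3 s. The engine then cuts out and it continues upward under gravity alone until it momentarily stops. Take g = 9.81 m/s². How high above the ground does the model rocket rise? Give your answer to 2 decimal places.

Phase 1 (powered ascent): v₀ = 0 m/s, a = 12.5 m/s².
v = v₀ + at = 0 + (12.5)(3) = 37.5 m/s
Δx = v₀t + ½at² = 0·3 + 0.5·12.5·3² = 56.2 m

Phase 2 (coasting upward): v₀ = 37.5 m/s, a = -9.81 m/s².
v = v₀ + at → t = (0 − 37.5) / -9.81 = 3.82 s
v² = v₀² + 2aΔx → Δx = (0² − 37.5²)/(2·-9.81) = 71.7 m
Maximum height = 56.2 + 71.7 = 128 m

127.92 m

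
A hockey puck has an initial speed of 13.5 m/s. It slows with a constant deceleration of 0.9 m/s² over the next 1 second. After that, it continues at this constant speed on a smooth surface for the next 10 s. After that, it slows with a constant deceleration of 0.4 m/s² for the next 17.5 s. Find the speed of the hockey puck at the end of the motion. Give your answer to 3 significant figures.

5.60 m/s

Phase 1 (decelerating): v₀ = 13.5 m/s, a = -0.9 m/s².
v = v₀ + at = 13.5 + (-0.9)(1) = 12.6 m/s
Δx = v₀t + ½at² = 13.5·1 + 0.5·-0.9·1² = 13.1 m

Phase 2 (constant speed): v₀ = 12.6 m/s, a = 0 m/s².
v = v₀ + at = 12.6 + (0)(10) = 12.6 m/s
Δx = v₀t + ½at² = 12.6·10 + 0.5·0·10² = 126 m

Phase 3 (decelerating): v₀ = 12.6 m/s, a = -0.4 m/s².
v = v₀ + at = 12.6 + (-0.4)(17.5) = 5.60 m/s
Δx = v₀t + ½at² = 12.6·17.5 + 0.5·-0.4·17.5² = 159 m
Final speed = 5.60 m/s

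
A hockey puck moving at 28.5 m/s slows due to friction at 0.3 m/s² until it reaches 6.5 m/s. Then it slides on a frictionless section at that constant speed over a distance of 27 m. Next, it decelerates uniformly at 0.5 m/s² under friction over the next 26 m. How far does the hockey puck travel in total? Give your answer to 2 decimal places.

Phase 1 (decelerating): v₀ = 28.5 m/s, a = -0.3 m/s².
v = v₀ + at → t = (6.5 − 28.5) / -0.3 = 73.3 s
v² = v₀² + 2aΔx → Δx = (6.5² − 28.5²)/(2·-0.3) = 1280 m

Phase 2 (constant speed): v₀ = 6.50 m/s, a = 0 m/s².
Constant speed: t = d/v = 27/6.50 = 4.15 s

Phase 3 (decelerating): v₀ = 6.50 m/s, a = -0.5 m/s².
v² = v₀² + 2aΔx = 6.50² + 2·-0.5·26 = 16.2 → v = 4.03 m/s
t = (v − v₀)/a = (4.03 − 6.50)/-0.5 = 4.94 s
Total distance = 1280 + 27.0 + 26.0 = 1340 m

1336.33 m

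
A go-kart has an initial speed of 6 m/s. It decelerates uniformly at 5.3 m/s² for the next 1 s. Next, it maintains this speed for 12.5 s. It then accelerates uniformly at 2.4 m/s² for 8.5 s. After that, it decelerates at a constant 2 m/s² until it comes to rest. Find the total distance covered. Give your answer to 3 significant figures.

216 m

Phase 1 (decelerating): v₀ = 6.00 m/s, a = -5.3 m/s².
v = v₀ + at = 6.00 + (-5.3)(1) = 0.700 m/s
Δx = v₀t + ½at² = 6.00·1 + 0.5·-5.3·1² = 3.35 m

Phase 2 (constant speed): v₀ = 0.700 m/s, a = 0 m/s².
v = v₀ + at = 0.700 + (0)(12.5) = 0.700 m/s
Δx = v₀t + ½at² = 0.700·12.5 + 0.5·0·12.5² = 8.75 m

Phase 3 (accelerating): v₀ = 0.700 m/s, a = 2.4 m/s².
v = v₀ + at = 0.700 + (2.4)(8.5) = 21.1 m/s
Δx = v₀t + ½at² = 0.700·8.5 + 0.5·2.4·8.5² = 92.6 m

Phase 4 (decelerating): v₀ = 21.1 m/s, a = -2 m/s².
v = v₀ + at → t = (0 − 21.1) / -2 = 10.5 s
v² = v₀² + 2aΔx → Δx = (0² − 21.1²)/(2·-2) = 111 m
Total distance = 3.35 + 8.75 + 92.6 + 111 = 216 m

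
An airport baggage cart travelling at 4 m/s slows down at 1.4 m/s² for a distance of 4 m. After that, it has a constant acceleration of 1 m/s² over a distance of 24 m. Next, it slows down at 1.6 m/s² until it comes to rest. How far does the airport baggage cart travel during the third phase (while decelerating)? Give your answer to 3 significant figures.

16.5 m

Phase 1 (decelerating): v₀ = 4.00 m/s, a = -1.4 m/s².
v² = v₀² + 2aΔx = 4.00² + 2·-1.4·4 = 4.80 → v = 2.19 m/s
t = (v − v₀)/a = (2.19 − 4.00)/-1.4 = 1.29 s

Phase 2 (accelerating): v₀ = 2.19 m/s, a = 1 m/s².
v² = v₀² + 2aΔx = 2.19² + 2·1·24 = 52.8 → v = 7.27 m/s
t = (v − v₀)/a = (7.27 − 2.19)/1 = 5.08 s

Phase 3 (decelerating): v₀ = 7.27 m/s, a = -1.6 m/s².
v = v₀ + at → t = (0 − 7.27) / -1.6 = 4.54 s
v² = v₀² + 2aΔx → Δx = (0² − 7.27²)/(2·-1.6) = 16.5 m
Distance in phase 3 = 16.5 m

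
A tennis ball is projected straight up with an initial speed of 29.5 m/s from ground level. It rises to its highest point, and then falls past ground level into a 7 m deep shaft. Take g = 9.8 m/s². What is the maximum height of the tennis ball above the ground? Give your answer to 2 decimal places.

44.40 m

Phase 1 (rising): v₀ = 29.5 m/s, a = -9.8 m/s².
v = v₀ + at → t = (0 − 29.5) / -9.8 = 3.01 s
v² = v₀² + 2aΔx → Δx = (0² − 29.5²)/(2·-9.8) = 44.4 m
Maximum height = 44.4 m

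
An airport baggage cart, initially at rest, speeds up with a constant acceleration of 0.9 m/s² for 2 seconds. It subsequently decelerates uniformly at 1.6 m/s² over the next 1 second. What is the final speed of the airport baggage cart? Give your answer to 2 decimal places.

Phase 1 (accelerating): v₀ = 0 m/s, a = 0.9 m/s².
v = v₀ + at = 0 + (0.9)(2) = 1.80 m/s
Δx = v₀t + ½at² = 0·2 + 0.5·0.9·2² = 1.80 m

Phase 2 (decelerating): v₀ = 1.80 m/s, a = -1.6 m/s².
v = v₀ + at = 1.80 + (-1.6)(1) = 0.200 m/s
Δx = v₀t + ½at² = 1.80·1 + 0.5·-1.6·1² = 1.00 m
Final speed = 0.200 m/s

0.20 m/s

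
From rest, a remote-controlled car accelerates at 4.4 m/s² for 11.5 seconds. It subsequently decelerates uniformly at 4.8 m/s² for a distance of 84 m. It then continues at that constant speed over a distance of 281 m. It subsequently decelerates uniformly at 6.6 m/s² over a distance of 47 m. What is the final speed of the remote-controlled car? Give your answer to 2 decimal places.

33.67 m/s

Phase 1 (accelerating): v₀ = 0 m/s, a = 4.4 m/s².
v = v₀ + at = 0 + (4.4)(11.5) = 50.6 m/s
Δx = v₀t + ½at² = 0·11.5 + 0.5·4.4·11.5² = 291 m

Phase 2 (decelerating): v₀ = 50.6 m/s, a = -4.8 m/s².
v² = v₀² + 2aΔx = 50.6² + 2·-4.8·84 = 1750 → v = 41.9 m/s
t = (v − v₀)/a = (41.9 − 50.6)/-4.8 = 1.82 s

Phase 3 (constant speed): v₀ = 41.9 m/s, a = 0 m/s².
Constant speed: t = d/v = 281/41.9 = 6.71 s

Phase 4 (decelerating): v₀ = 41.9 m/s, a = -6.6 m/s².
v² = v₀² + 2aΔx = 41.9² + 2·-6.6·47 = 1130 → v = 33.7 m/s
t = (v − v₀)/a = (33.7 − 41.9)/-6.6 = 1.24 s
Final speed = 33.7 m/s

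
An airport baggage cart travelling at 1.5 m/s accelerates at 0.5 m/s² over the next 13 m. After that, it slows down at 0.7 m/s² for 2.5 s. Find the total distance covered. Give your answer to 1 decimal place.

20.6 m

Phase 1 (accelerating): v₀ = 1.50 m/s, a = 0.5 m/s².
v² = v₀² + 2aΔx = 1.50² + 2·0.5·13 = 15.2 → v = 3.91 m/s
t = (v − v₀)/a = (3.91 − 1.50)/0.5 = 4.81 s

Phase 2 (decelerating): v₀ = 3.91 m/s, a = -0.7 m/s².
v = v₀ + at = 3.91 + (-0.7)(2.5) = 2.16 m/s
Δx = v₀t + ½at² = 3.91·2.5 + 0.5·-0.7·2.5² = 7.58 m
Total distance = 13.0 + 7.58 = 20.6 m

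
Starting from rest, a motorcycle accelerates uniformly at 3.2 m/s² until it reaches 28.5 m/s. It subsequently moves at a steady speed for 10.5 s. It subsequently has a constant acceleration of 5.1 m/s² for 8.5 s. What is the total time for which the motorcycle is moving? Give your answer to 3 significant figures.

27.9 s

Phase 1 (accelerating): v₀ = 0 m/s, a = 3.2 m/s².
v = v₀ + at → t = (28.5 − 0) / 3.2 = 8.91 s
v² = v₀² + 2aΔx → Δx = (28.5² − 0²)/(2·3.2) = 127 m

Phase 2 (constant speed): v₀ = 28.5 m/s, a = 0 m/s².
v = v₀ + at = 28.5 + (0)(10.5) = 28.5 m/s
Δx = v₀t + ½at² = 28.5·10.5 + 0.5·0·10.5² = 299 m

Phase 3 (accelerating): v₀ = 28.5 m/s, a = 5.1 m/s².
v = v₀ + at = 28.5 + (5.1)(8.5) = 71.8 m/s
Δx = v₀t + ½at² = 28.5·8.5 + 0.5·5.1·8.5² = 426 m
Total time = 8.91 + 10.5 + 8.50 = 27.9 s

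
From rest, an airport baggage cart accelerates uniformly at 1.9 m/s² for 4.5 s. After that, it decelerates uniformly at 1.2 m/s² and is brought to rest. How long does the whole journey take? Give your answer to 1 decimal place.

Phase 1 (accelerating): v₀ = 0 m/s, a = 1.9 m/s².
v = v₀ + at = 0 + (1.9)(4.5) = 8.55 m/s
Δx = v₀t + ½at² = 0·4.5 + 0.5·1.9·4.5² = 19.2 m

Phase 2 (decelerating): v₀ = 8.55 m/s, a = -1.2 m/s².
v = v₀ + at → t = (0 − 8.55) / -1.2 = 7.12 s
v² = v₀² + 2aΔx → Δx = (0² − 8.55²)/(2·-1.2) = 30.5 m
Total time = 4.50 + 7.12 = 11.6 s

11.6 s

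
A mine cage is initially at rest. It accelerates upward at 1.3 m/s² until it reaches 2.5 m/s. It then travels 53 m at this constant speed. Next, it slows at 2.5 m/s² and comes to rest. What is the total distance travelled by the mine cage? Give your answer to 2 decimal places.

56.65 m

Phase 1 (accelerating): v₀ = 0 m/s, a = 1.3 m/s².
v = v₀ + at → t = (2.5 − 0) / 1.3 = 1.92 s
v² = v₀² + 2aΔx → Δx = (2.5² − 0²)/(2·1.3) = 2.40 m

Phase 2 (constant speed): v₀ = 2.50 m/s, a = 0 m/s².
Constant speed: t = d/v = 53/2.50 = 21.2 s

Phase 3 (decelerating): v₀ = 2.50 m/s, a = -2.5 m/s².
v = v₀ + at → t = (0 − 2.50) / -2.5 = 1.00 s
v² = v₀² + 2aΔx → Δx = (0² − 2.50²)/(2·-2.5) = 1.25 m
Total distance = 2.40 + 53.0 + 1.25 = 56.7 m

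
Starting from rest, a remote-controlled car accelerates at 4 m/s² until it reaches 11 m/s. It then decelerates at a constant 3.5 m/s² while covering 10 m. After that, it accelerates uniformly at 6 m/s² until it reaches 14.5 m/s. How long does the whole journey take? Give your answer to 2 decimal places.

5.08 s

Phase 1 (accelerating): v₀ = 0 m/s, a = 4 m/s².
v = v₀ + at → t = (11 − 0) / 4 = 2.75 s
v² = v₀² + 2aΔx → Δx = (11² − 0²)/(2·4) = 15.1 m

Phase 2 (decelerating): v₀ = 11.0 m/s, a = -3.5 m/s².
v² = v₀² + 2aΔx = 11.0² + 2·-3.5·10 = 51.0 → v = 7.14 m/s
t = (v − v₀)/a = (7.14 − 11.0)/-3.5 = 1.10 s

Phase 3 (accelerating): v₀ = 7.14 m/s, a = 6 m/s².
v = v₀ + at → t = (14.5 − 7.14) / 6 = 1.23 s
v² = v₀² + 2aΔx → Δx = (14.5² − 7.14²)/(2·6) = 13.3 m
Total time = 2.75 + 1.10 + 1.23 = 5.08 s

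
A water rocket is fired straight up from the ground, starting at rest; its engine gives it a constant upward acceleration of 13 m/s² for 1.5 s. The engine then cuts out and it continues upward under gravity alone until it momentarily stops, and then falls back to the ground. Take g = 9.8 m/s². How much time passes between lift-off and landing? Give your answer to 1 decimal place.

Phase 1 (powered ascent): v₀ = 0 m/s, a = 13 m/s².
v = v₀ + at = 0 + (13)(1.5) = 19.5 m/s
Δx = v₀t + ½at² = 0·1.5 + 0.5·13·1.5² = 14.6 m

Phase 2 (coasting upward): v₀ = 19.5 m/s, a = -9.8 m/s².
v = v₀ + at → t = (0 − 19.5) / -9.8 = 1.99 s
v² = v₀² + 2aΔx → Δx = (0² − 19.5²)/(2·-9.8) = 19.4 m

Phase 3 (free fall): v₀ = 0 m/s, a = -9.8 m/s².
Falls 34.0 m from rest: t = √(2·34.0/9.8) = 2.64 s; v = g·t = 25.8 m/s.
Total time = 1.50 + 1.99 + 2.64 = 6.12 s

6.1 s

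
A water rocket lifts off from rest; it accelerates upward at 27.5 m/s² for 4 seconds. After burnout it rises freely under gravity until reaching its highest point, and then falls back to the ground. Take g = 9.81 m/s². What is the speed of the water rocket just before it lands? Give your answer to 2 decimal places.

128.13 m/s

Phase 1 (powered ascent): v₀ = 0 m/s, a = 27.5 m/s².
v = v₀ + at = 0 + (27.5)(4) = 110 m/s
Δx = v₀t + ½at² = 0·4 + 0.5·27.5·4² = 220 m

Phase 2 (coasting upward): v₀ = 110 m/s, a = -9.81 m/s².
v = v₀ + at → t = (0 − 110) / -9.81 = 11.2 s
v² = v₀² + 2aΔx → Δx = (0² − 110²)/(2·-9.81) = 617 m

Phase 3 (free fall): v₀ = 0 m/s, a = -9.81 m/s².
Falls 837 m from rest: t = √(2·837/9.81) = 13.1 s; v = g·t = 128 m/s.
Impact speed = 128 m/s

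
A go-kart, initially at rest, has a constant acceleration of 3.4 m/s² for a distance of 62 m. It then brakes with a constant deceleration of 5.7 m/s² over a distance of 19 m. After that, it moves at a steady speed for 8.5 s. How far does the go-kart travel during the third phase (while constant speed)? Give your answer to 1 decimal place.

121.7 m

Phase 1 (accelerating): v₀ = 0 m/s, a = 3.4 m/s².
v² = v₀² + 2aΔx = 0² + 2·3.4·62 = 422 → v = 20.5 m/s
t = (v − v₀)/a = (20.5 − 0)/3.4 = 6.04 s

Phase 2 (decelerating): v₀ = 20.5 m/s, a = -5.7 m/s².
v² = v₀² + 2aΔx = 20.5² + 2·-5.7·19 = 205 → v = 14.3 m/s
t = (v − v₀)/a = (14.3 − 20.5)/-5.7 = 1.09 s

Phase 3 (constant speed): v₀ = 14.3 m/s, a = 0 m/s².
v = v₀ + at = 14.3 + (0)(8.5) = 14.3 m/s
Δx = v₀t + ½at² = 14.3·8.5 + 0.5·0·8.5² = 122 m
Distance in phase 3 = 122 m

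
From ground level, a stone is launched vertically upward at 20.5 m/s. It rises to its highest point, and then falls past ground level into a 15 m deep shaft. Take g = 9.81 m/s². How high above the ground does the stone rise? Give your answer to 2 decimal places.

21.42 m

Phase 1 (rising): v₀ = 20.5 m/s, a = -9.81 m/s².
v = v₀ + at → t = (0 − 20.5) / -9.81 = 2.09 s
v² = v₀² + 2aΔx → Δx = (0² − 20.5²)/(2·-9.81) = 21.4 m
Maximum height = 21.4 m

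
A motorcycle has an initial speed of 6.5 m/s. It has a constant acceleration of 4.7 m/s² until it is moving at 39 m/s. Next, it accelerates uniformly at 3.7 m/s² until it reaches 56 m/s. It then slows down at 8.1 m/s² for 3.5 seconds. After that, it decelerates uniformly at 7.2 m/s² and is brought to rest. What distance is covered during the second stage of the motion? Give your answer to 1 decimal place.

Phase 1 (accelerating): v₀ = 6.50 m/s, a = 4.7 m/s².
v = v₀ + at → t = (39 − 6.50) / 4.7 = 6.91 s
v² = v₀² + 2aΔx → Δx = (39² − 6.50²)/(2·4.7) = 157 m

Phase 2 (accelerating): v₀ = 39.0 m/s, a = 3.7 m/s².
v = v₀ + at → t = (56 − 39.0) / 3.7 = 4.59 s
v² = v₀² + 2aΔx → Δx = (56² − 39.0²)/(2·3.7) = 218 m
Distance in phase 2 = 218 m

218.2 m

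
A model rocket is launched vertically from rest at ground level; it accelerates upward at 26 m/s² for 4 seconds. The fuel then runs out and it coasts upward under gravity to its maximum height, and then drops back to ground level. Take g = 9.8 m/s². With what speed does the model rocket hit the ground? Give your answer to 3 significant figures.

Phase 1 (powered ascent): v₀ = 0 m/s, a = 26 m/s².
v = v₀ + at = 0 + (26)(4) = 104 m/s
Δx = v₀t + ½at² = 0·4 + 0.5·26·4² = 208 m

Phase 2 (coasting upward): v₀ = 104 m/s, a = -9.8 m/s².
v = v₀ + at → t = (0 − 104) / -9.8 = 10.6 s
v² = v₀² + 2aΔx → Δx = (0² − 104²)/(2·-9.8) = 552 m

Phase 3 (free fall): v₀ = 0 m/s, a = -9.8 m/s².
Falls 760 m from rest: t = √(2·760/9.8) = 12.5 s; v = g·t = 122 m/s.
Impact speed = 122 m/s

122 m/s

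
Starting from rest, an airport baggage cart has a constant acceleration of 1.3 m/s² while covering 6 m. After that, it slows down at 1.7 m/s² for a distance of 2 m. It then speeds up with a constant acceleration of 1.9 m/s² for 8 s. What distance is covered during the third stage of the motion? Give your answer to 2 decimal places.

Phase 1 (accelerating): v₀ = 0 m/s, a = 1.3 m/s².
v² = v₀² + 2aΔx = 0² + 2·1.3·6 = 15.6 → v = 3.95 m/s
t = (v − v₀)/a = (3.95 − 0)/1.3 = 3.04 s

Phase 2 (decelerating): v₀ = 3.95 m/s, a = -1.7 m/s².
v² = v₀² + 2aΔx = 3.95² + 2·-1.7·2 = 8.80 → v = 2.97 m/s
t = (v − v₀)/a = (2.97 − 3.95)/-1.7 = 0.578 s

Phase 3 (accelerating): v₀ = 2.97 m/s, a = 1.9 m/s².
v = v₀ + at = 2.97 + (1.9)(8) = 18.2 m/s
Δx = v₀t + ½at² = 2.97·8 + 0.5·1.9·8² = 84.5 m
Distance in phase 3 = 84.5 m

84.53 m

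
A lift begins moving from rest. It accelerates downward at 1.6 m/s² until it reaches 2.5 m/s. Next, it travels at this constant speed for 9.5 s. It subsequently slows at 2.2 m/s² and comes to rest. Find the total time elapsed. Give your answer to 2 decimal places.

Phase 1 (accelerating): v₀ = 0 m/s, a = 1.6 m/s².
v = v₀ + at → t = (2.5 − 0) / 1.6 = 1.56 s
v² = v₀² + 2aΔx → Δx = (2.5² − 0²)/(2·1.6) = 1.95 m

Phase 2 (constant speed): v₀ = 2.50 m/s, a = 0 m/s².
v = v₀ + at = 2.50 + (0)(9.5) = 2.50 m/s
Δx = v₀t + ½at² = 2.50·9.5 + 0.5·0·9.5² = 23.8 m

Phase 3 (decelerating): v₀ = 2.50 m/s, a = -2.2 m/s².
v = v₀ + at → t = (0 − 2.50) / -2.2 = 1.14 s
v² = v₀² + 2aΔx → Δx = (0² − 2.50²)/(2·-2.2) = 1.42 m
Total time = 1.56 + 9.50 + 1.14 = 12.2 s

12.20 s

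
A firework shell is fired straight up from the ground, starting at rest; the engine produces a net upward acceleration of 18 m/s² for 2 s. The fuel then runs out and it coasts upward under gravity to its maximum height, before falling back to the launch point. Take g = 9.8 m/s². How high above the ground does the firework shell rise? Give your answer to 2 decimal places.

102.12 m

Phase 1 (powered ascent): v₀ = 0 m/s, a = 18 m/s².
v = v₀ + at = 0 + (18)(2) = 36.0 m/s
Δx = v₀t + ½at² = 0·2 + 0.5·18·2² = 36.0 m

Phase 2 (coasting upward): v₀ = 36.0 m/s, a = -9.8 m/s².
v = v₀ + at → t = (0 − 36.0) / -9.8 = 3.67 s
v² = v₀² + 2aΔx → Δx = (0² − 36.0²)/(2·-9.8) = 66.1 m
Maximum height = 36.0 + 66.1 = 102 m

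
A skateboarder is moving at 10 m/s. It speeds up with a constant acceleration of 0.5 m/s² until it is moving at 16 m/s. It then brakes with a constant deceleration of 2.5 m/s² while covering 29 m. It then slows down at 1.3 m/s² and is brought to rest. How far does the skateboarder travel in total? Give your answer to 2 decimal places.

227.69 m

Phase 1 (accelerating): v₀ = 10.0 m/s, a = 0.5 m/s².
v = v₀ + at → t = (16 − 10.0) / 0.5 = 12.0 s
v² = v₀² + 2aΔx → Δx = (16² − 10.0²)/(2·0.5) = 156 m

Phase 2 (decelerating): v₀ = 16.0 m/s, a = -2.5 m/s².
v² = v₀² + 2aΔx = 16.0² + 2·-2.5·29 = 111 → v = 10.5 m/s
t = (v − v₀)/a = (10.5 − 16.0)/-2.5 = 2.19 s

Phase 3 (decelerating): v₀ = 10.5 m/s, a = -1.3 m/s².
v = v₀ + at → t = (0 − 10.5) / -1.3 = 8.10 s
v² = v₀² + 2aΔx → Δx = (0² − 10.5²)/(2·-1.3) = 42.7 m
Total distance = 156 + 29.0 + 42.7 = 228 m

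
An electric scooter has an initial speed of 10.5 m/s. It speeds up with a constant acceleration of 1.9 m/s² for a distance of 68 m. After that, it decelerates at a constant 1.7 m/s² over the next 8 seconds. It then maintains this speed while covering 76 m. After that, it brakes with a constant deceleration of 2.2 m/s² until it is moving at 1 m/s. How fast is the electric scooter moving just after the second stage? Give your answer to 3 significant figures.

5.60 m/s

Phase 1 (accelerating): v₀ = 10.5 m/s, a = 1.9 m/s².
v² = v₀² + 2aΔx = 10.5² + 2·1.9·68 = 369 → v = 19.2 m/s
t = (v − v₀)/a = (19.2 − 10.5)/1.9 = 4.58 s

Phase 2 (decelerating): v₀ = 19.2 m/s, a = -1.7 m/s².
v = v₀ + at = 19.2 + (-1.7)(8) = 5.60 m/s
Δx = v₀t + ½at² = 19.2·8 + 0.5·-1.7·8² = 99.2 m
Speed at end of phase 2 = 5.60 m/s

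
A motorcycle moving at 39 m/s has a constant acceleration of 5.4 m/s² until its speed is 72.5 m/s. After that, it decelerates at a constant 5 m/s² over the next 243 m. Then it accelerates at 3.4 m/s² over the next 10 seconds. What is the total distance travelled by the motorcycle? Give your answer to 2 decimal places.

1290.48 m

Phase 1 (accelerating): v₀ = 39.0 m/s, a = 5.4 m/s².
v = v₀ + at → t = (72.5 − 39.0) / 5.4 = 6.20 s
v² = v₀² + 2aΔx → Δx = (72.5² − 39.0²)/(2·5.4) = 346 m

Phase 2 (decelerating): v₀ = 72.5 m/s, a = -5 m/s².
v² = v₀² + 2aΔx = 72.5² + 2·-5·243 = 2830 → v = 53.2 m/s
t = (v − v₀)/a = (53.2 − 72.5)/-5 = 3.87 s

Phase 3 (accelerating): v₀ = 53.2 m/s, a = 3.4 m/s².
v = v₀ + at = 53.2 + (3.4)(10) = 87.2 m/s
Δx = v₀t + ½at² = 53.2·10 + 0.5·3.4·10² = 702 m
Total distance = 346 + 243 + 702 = 1290 m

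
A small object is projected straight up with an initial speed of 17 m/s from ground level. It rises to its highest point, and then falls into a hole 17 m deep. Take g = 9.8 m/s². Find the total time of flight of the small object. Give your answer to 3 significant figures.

Phase 1 (rising): v₀ = 17.0 m/s, a = -9.8 m/s².
v = v₀ + at → t = (0 − 17.0) / -9.8 = 1.73 s
v² = v₀² + 2aΔx → Δx = (0² − 17.0²)/(2·-9.8) = 14.7 m

Phase 2 (falling): v₀ = 0 m/s, a = -9.8 m/s².
Falls 31.7 m from rest: t = √(2·31.7/9.8) = 2.55 s; v = g·t = 24.9 m/s.
Total time = 1.73 + 2.55 = 4.28 s

4.28 s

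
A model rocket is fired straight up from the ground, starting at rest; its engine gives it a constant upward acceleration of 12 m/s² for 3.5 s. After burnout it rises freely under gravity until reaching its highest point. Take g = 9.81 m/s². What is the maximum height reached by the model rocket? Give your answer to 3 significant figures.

163 m

Phase 1 (powered ascent): v₀ = 0 m/s, a = 12 m/s².
v = v₀ + at = 0 + (12)(3.5) = 42.0 m/s
Δx = v₀t + ½at² = 0·3.5 + 0.5·12·3.5² = 73.5 m

Phase 2 (coasting upward): v₀ = 42.0 m/s, a = -9.81 m/s².
v = v₀ + at → t = (0 − 42.0) / -9.81 = 4.28 s
v² = v₀² + 2aΔx → Δx = (0² − 42.0²)/(2·-9.81) = 89.9 m
Maximum height = 73.5 + 89.9 = 163 m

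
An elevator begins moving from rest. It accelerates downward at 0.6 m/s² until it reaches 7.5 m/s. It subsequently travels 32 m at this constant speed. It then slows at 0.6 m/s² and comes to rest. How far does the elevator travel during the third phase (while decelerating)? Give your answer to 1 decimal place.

46.9 m

Phase 1 (accelerating): v₀ = 0 m/s, a = 0.6 m/s².
v = v₀ + at → t = (7.5 − 0) / 0.6 = 12.5 s
v² = v₀² + 2aΔx → Δx = (7.5² − 0²)/(2·0.6) = 46.9 m

Phase 2 (constant speed): v₀ = 7.50 m/s, a = 0 m/s².
Constant speed: t = d/v = 32/7.50 = 4.27 s

Phase 3 (decelerating): v₀ = 7.50 m/s, a = -0.6 m/s².
v = v₀ + at → t = (0 − 7.50) / -0.6 = 12.5 s
v² = v₀² + 2aΔx → Δx = (0² − 7.50²)/(2·-0.6) = 46.9 m
Distance in phase 3 = 46.9 m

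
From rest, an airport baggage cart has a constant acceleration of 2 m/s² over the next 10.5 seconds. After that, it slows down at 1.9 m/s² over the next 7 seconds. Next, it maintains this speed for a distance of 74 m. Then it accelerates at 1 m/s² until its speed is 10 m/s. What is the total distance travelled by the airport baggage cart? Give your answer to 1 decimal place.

305.1 m

Phase 1 (accelerating): v₀ = 0 m/s, a = 2 m/s².
v = v₀ + at = 0 + (2)(10.5) = 21.0 m/s
Δx = v₀t + ½at² = 0·10.5 + 0.5·2·10.5² = 110 m

Phase 2 (decelerating): v₀ = 21.0 m/s, a = -1.9 m/s².
v = v₀ + at = 21.0 + (-1.9)(7) = 7.70 m/s
Δx = v₀t + ½at² = 21.0·7 + 0.5·-1.9·7² = 100 m

Phase 3 (constant speed): v₀ = 7.70 m/s, a = 0 m/s².
Constant speed: t = d/v = 74/7.70 = 9.61 s

Phase 4 (accelerating): v₀ = 7.70 m/s, a = 1 m/s².
v = v₀ + at → t = (10 − 7.70) / 1 = 2.30 s
v² = v₀² + 2aΔx → Δx = (10² − 7.70²)/(2·1) = 20.4 m
Total distance = 110 + 100 + 74.0 + 20.4 = 305 m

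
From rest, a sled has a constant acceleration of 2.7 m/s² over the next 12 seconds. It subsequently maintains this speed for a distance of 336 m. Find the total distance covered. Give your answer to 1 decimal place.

530.4 m

Phase 1 (accelerating): v₀ = 0 m/s, a = 2.7 m/s².
v = v₀ + at = 0 + (2.7)(12) = 32.4 m/s
Δx = v₀t + ½at² = 0·12 + 0.5·2.7·12² = 194 m

Phase 2 (constant speed): v₀ = 32.4 m/s, a = 0 m/s².
Constant speed: t = d/v = 336/32.4 = 10.4 s
Total distance = 194 + 336 = 530 m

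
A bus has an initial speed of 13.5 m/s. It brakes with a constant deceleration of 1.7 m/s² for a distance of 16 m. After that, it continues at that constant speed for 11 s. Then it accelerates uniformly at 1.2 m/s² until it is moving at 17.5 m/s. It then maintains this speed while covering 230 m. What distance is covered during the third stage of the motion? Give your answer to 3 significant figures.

Phase 1 (decelerating): v₀ = 13.5 m/s, a = -1.7 m/s².
v² = v₀² + 2aΔx = 13.5² + 2·-1.7·16 = 128 → v = 11.3 m/s
t = (v − v₀)/a = (11.3 − 13.5)/-1.7 = 1.29 s

Phase 2 (constant speed): v₀ = 11.3 m/s, a = 0 m/s².
v = v₀ + at = 11.3 + (0)(11) = 11.3 m/s
Δx = v₀t + ½at² = 11.3·11 + 0.5·0·11² = 124 m

Phase 3 (accelerating): v₀ = 11.3 m/s, a = 1.2 m/s².
v = v₀ + at → t = (17.5 − 11.3) / 1.2 = 5.16 s
v² = v₀² + 2aΔx → Δx = (17.5² − 11.3²)/(2·1.2) = 74.3 m
Distance in phase 3 = 74.3 m

74.3 m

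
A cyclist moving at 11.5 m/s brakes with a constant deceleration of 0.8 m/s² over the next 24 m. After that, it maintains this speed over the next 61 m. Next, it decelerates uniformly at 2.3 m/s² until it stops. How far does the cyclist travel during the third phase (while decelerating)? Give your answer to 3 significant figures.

20.4 m

Phase 1 (decelerating): v₀ = 11.5 m/s, a = -0.8 m/s².
v² = v₀² + 2aΔx = 11.5² + 2·-0.8·24 = 93.8 → v = 9.69 m/s
t = (v − v₀)/a = (9.69 − 11.5)/-0.8 = 2.27 s

Phase 2 (constant speed): v₀ = 9.69 m/s, a = 0 m/s².
Constant speed: t = d/v = 61/9.69 = 6.30 s

Phase 3 (decelerating): v₀ = 9.69 m/s, a = -2.3 m/s².
v = v₀ + at → t = (0 − 9.69) / -2.3 = 4.21 s
v² = v₀² + 2aΔx → Δx = (0² − 9.69²)/(2·-2.3) = 20.4 m
Distance in phase 3 = 20.4 m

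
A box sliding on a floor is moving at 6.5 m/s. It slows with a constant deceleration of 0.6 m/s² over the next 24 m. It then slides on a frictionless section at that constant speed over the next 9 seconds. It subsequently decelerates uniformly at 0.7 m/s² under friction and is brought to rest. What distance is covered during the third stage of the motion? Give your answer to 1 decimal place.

9.6 m

Phase 1 (decelerating): v₀ = 6.50 m/s, a = -0.6 m/s².
v² = v₀² + 2aΔx = 6.50² + 2·-0.6·24 = 13.5 → v = 3.67 m/s
t = (v − v₀)/a = (3.67 − 6.50)/-0.6 = 4.72 s

Phase 2 (constant speed): v₀ = 3.67 m/s, a = 0 m/s².
v = v₀ + at = 3.67 + (0)(9) = 3.67 m/s
Δx = v₀t + ½at² = 3.67·9 + 0.5·0·9² = 33.0 m

Phase 3 (decelerating): v₀ = 3.67 m/s, a = -0.7 m/s².
v = v₀ + at → t = (0 − 3.67) / -0.7 = 5.24 s
v² = v₀² + 2aΔx → Δx = (0² − 3.67²)/(2·-0.7) = 9.61 m
Distance in phase 3 = 9.61 m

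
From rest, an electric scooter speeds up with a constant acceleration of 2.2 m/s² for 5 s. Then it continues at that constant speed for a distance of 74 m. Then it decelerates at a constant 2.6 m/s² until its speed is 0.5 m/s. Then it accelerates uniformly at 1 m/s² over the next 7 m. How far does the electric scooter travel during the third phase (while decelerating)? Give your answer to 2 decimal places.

23.22 m

Phase 1 (accelerating): v₀ = 0 m/s, a = 2.2 m/s².
v = v₀ + at = 0 + (2.2)(5) = 11.0 m/s
Δx = v₀t + ½at² = 0·5 + 0.5·2.2·5² = 27.5 m

Phase 2 (constant speed): v₀ = 11.0 m/s, a = 0 m/s².
Constant speed: t = d/v = 74/11.0 = 6.73 s

Phase 3 (decelerating): v₀ = 11.0 m/s, a = -2.6 m/s².
v = v₀ + at → t = (0.5 − 11.0) / -2.6 = 4.04 s
v² = v₀² + 2aΔx → Δx = (0.5² − 11.0²)/(2·-2.6) = 23.2 m
Distance in phase 3 = 23.2 m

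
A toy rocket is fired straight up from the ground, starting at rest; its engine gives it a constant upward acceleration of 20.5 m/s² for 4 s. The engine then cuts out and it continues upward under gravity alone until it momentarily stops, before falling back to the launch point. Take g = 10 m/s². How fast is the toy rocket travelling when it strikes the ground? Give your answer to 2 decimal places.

100.02 m/s

Phase 1 (powered ascent): v₀ = 0 m/s, a = 20.5 m/s².
v = v₀ + at = 0 + (20.5)(4) = 82.0 m/s
Δx = v₀t + ½at² = 0·4 + 0.5·20.5·4² = 164 m

Phase 2 (coasting upward): v₀ = 82.0 m/s, a = -10 m/s².
v = v₀ + at → t = (0 − 82.0) / -10 = 8.20 s
v² = v₀² + 2aΔx → Δx = (0² − 82.0²)/(2·-10) = 336 m

Phase 3 (free fall): v₀ = 0 m/s, a = -10 m/s².
Falls 500 m from rest: t = √(2·500/10) = 10.0 s; v = g·t = 100 m/s.
Impact speed = 100 m/s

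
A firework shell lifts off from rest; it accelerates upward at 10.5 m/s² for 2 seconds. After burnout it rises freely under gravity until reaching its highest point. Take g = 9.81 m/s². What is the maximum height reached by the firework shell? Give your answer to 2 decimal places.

Phase 1 (powered ascent): v₀ = 0 m/s, a = 10.5 m/s².
v = v₀ + at = 0 + (10.5)(2) = 21.0 m/s
Δx = v₀t + ½at² = 0·2 + 0.5·10.5·2² = 21.0 m

Phase 2 (coasting upward): v₀ = 21.0 m/s, a = -9.81 m/s².
v = v₀ + at → t = (0 − 21.0) / -9.81 = 2.14 s
v² = v₀² + 2aΔx → Δx = (0² − 21.0²)/(2·-9.81) = 22.5 m
Maximum height = 21.0 + 22.5 = 43.5 m

43.48 m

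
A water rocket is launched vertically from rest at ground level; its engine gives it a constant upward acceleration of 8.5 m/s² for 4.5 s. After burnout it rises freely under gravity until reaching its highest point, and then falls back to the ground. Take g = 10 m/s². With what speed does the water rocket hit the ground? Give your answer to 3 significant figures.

56.4 m/s

Phase 1 (powered ascent): v₀ = 0 m/s, a = 8.5 m/s².
v = v₀ + at = 0 + (8.5)(4.5) = 38.2 m/s
Δx = v₀t + ½at² = 0·4.5 + 0.5·8.5·4.5² = 86.1 m

Phase 2 (coasting upward): v₀ = 38.2 m/s, a = -10 m/s².
v = v₀ + at → t = (0 − 38.2) / -10 = 3.83 s
v² = v₀² + 2aΔx → Δx = (0² − 38.2²)/(2·-10) = 73.2 m

Phase 3 (free fall): v₀ = 0 m/s, a = -10 m/s².
Falls 159 m from rest: t = √(2·159/10) = 5.64 s; v = g·t = 56.4 m/s.
Impact speed = 56.4 m/s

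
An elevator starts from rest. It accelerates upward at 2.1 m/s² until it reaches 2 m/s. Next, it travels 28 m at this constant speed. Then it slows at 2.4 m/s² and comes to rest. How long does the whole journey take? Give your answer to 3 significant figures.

Phase 1 (accelerating): v₀ = 0 m/s, a = 2.1 m/s².
v = v₀ + at → t = (2 − 0) / 2.1 = 0.952 s
v² = v₀² + 2aΔx → Δx = (2² − 0²)/(2·2.1) = 0.952 m

Phase 2 (constant speed): v₀ = 2.00 m/s, a = 0 m/s².
Constant speed: t = d/v = 28/2.00 = 14.0 s

Phase 3 (decelerating): v₀ = 2.00 m/s, a = -2.4 m/s².
v = v₀ + at → t = (0 − 2.00) / -2.4 = 0.833 s
v² = v₀² + 2aΔx → Δx = (0² − 2.00²)/(2·-2.4) = 0.833 m
Total time = 0.952 + 14.0 + 0.833 = 15.8 s

15.8 s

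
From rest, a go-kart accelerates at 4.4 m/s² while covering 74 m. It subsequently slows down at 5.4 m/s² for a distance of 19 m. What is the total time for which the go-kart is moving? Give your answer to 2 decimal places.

Phase 1 (accelerating): v₀ = 0 m/s, a = 4.4 m/s².
v² = v₀² + 2aΔx = 0² + 2·4.4·74 = 651 → v = 25.5 m/s
t = (v − v₀)/a = (25.5 − 0)/4.4 = 5.80 s

Phase 2 (decelerating): v₀ = 25.5 m/s, a = -5.4 m/s².
v² = v₀² + 2aΔx = 25.5² + 2·-5.4·19 = 446 → v = 21.1 m/s
t = (v − v₀)/a = (21.1 − 25.5)/-5.4 = 0.815 s
Total time = 5.80 + 0.815 = 6.61 s

6.61 s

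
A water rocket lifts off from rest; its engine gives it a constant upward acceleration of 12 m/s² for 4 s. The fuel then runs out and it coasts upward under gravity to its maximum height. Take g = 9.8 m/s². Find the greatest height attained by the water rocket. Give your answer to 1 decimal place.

213.6 m

Phase 1 (powered ascent): v₀ = 0 m/s, a = 12 m/s².
v = v₀ + at = 0 + (12)(4) = 48.0 m/s
Δx = v₀t + ½at² = 0·4 + 0.5·12·4² = 96.0 m

Phase 2 (coasting upward): v₀ = 48.0 m/s, a = -9.8 m/s².
v = v₀ + at → t = (0 − 48.0) / -9.8 = 4.90 s
v² = v₀² + 2aΔx → Δx = (0² − 48.0²)/(2·-9.8) = 118 m
Maximum height = 96.0 + 118 = 214 m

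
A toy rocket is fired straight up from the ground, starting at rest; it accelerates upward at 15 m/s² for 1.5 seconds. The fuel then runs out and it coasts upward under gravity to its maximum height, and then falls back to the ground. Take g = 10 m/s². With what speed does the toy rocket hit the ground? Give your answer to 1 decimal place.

Phase 1 (powered ascent): v₀ = 0 m/s, a = 15 m/s².
v = v₀ + at = 0 + (15)(1.5) = 22.5 m/s
Δx = v₀t + ½at² = 0·1.5 + 0.5·15·1.5² = 16.9 m

Phase 2 (coasting upward): v₀ = 22.5 m/s, a = -10 m/s².
v = v₀ + at → t = (0 − 22.5) / -10 = 2.25 s
v² = v₀² + 2aΔx → Δx = (0² − 22.5²)/(2·-10) = 25.3 m

Phase 3 (free fall): v₀ = 0 m/s, a = -10 m/s².
Falls 42.2 m from rest: t = √(2·42.2/10) = 2.90 s; v = g·t = 29.0 m/s.
Impact speed = 29.0 m/s

29.0 m/s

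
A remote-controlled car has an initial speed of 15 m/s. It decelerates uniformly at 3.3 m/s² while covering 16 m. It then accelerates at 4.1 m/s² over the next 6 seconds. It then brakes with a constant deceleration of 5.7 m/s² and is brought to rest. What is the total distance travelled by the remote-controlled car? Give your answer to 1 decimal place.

266.1 m

Phase 1 (decelerating): v₀ = 15.0 m/s, a = -3.3 m/s².
v² = v₀² + 2aΔx = 15.0² + 2·-3.3·16 = 119 → v = 10.9 m/s
t = (v − v₀)/a = (10.9 − 15.0)/-3.3 = 1.23 s

Phase 2 (accelerating): v₀ = 10.9 m/s, a = 4.1 m/s².
v = v₀ + at = 10.9 + (4.1)(6) = 35.5 m/s
Δx = v₀t + ½at² = 10.9·6 + 0.5·4.1·6² = 139 m

Phase 3 (decelerating): v₀ = 35.5 m/s, a = -5.7 m/s².
v = v₀ + at → t = (0 − 35.5) / -5.7 = 6.23 s
v² = v₀² + 2aΔx → Δx = (0² − 35.5²)/(2·-5.7) = 111 m
Total distance = 16.0 + 139 + 111 = 266 m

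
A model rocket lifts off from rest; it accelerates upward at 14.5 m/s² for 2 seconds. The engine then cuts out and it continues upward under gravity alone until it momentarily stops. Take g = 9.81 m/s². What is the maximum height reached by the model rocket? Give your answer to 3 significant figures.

71.9 m

Phase 1 (powered ascent): v₀ = 0 m/s, a = 14.5 m/s².
v = v₀ + at = 0 + (14.5)(2) = 29.0 m/s
Δx = v₀t + ½at² = 0·2 + 0.5·14.5·2² = 29.0 m

Phase 2 (coasting upward): v₀ = 29.0 m/s, a = -9.81 m/s².
v = v₀ + at → t = (0 − 29.0) / -9.81 = 2.96 s
v² = v₀² + 2aΔx → Δx = (0² − 29.0²)/(2·-9.81) = 42.9 m
Maximum height = 29.0 + 42.9 = 71.9 m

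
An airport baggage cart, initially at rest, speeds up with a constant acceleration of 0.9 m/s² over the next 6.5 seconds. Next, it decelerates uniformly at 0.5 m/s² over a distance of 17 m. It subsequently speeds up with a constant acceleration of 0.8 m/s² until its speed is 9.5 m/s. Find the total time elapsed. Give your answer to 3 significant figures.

Phase 1 (accelerating): v₀ = 0 m/s, a = 0.9 m/s².
v = v₀ + at = 0 + (0.9)(6.5) = 5.85 m/s
Δx = v₀t + ½at² = 0·6.5 + 0.5·0.9·6.5² = 19.0 m

Phase 2 (decelerating): v₀ = 5.85 m/s, a = -0.5 m/s².
v² = v₀² + 2aΔx = 5.85² + 2·-0.5·17 = 17.2 → v = 4.15 m/s
t = (v − v₀)/a = (4.15 − 5.85)/-0.5 = 3.40 s

Phase 3 (accelerating): v₀ = 4.15 m/s, a = 0.8 m/s².
v = v₀ + at → t = (9.5 − 4.15) / 0.8 = 6.69 s
v² = v₀² + 2aΔx → Δx = (9.5² − 4.15²)/(2·0.8) = 45.6 m
Total time = 6.50 + 3.40 + 6.69 = 16.6 s

16.6 s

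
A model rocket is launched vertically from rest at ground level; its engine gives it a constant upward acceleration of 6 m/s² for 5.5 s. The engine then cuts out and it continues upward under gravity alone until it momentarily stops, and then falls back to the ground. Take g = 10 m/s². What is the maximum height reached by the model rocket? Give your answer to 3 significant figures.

145 m

Phase 1 (powered ascent): v₀ = 0 m/s, a = 6 m/s².
v = v₀ + at = 0 + (6)(5.5) = 33.0 m/s
Δx = v₀t + ½at² = 0·5.5 + 0.5·6·5.5² = 90.8 m

Phase 2 (coasting upward): v₀ = 33.0 m/s, a = -10 m/s².
v = v₀ + at → t = (0 − 33.0) / -10 = 3.30 s
v² = v₀² + 2aΔx → Δx = (0² − 33.0²)/(2·-10) = 54.5 m
Maximum height = 90.8 + 54.5 = 145 m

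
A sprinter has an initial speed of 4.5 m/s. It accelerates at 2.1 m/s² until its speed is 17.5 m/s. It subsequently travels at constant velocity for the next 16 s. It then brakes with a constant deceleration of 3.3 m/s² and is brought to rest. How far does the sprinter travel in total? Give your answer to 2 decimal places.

Phase 1 (accelerating): v₀ = 4.50 m/s, a = 2.1 m/s².
v = v₀ + at → t = (17.5 − 4.50) / 2.1 = 6.19 s
v² = v₀² + 2aΔx → Δx = (17.5² − 4.50²)/(2·2.1) = 68.1 m

Phase 2 (constant speed): v₀ = 17.5 m/s, a = 0 m/s².
v = v₀ + at = 17.5 + (0)(16) = 17.5 m/s
Δx = v₀t + ½at² = 17.5·16 + 0.5·0·16² = 280 m

Phase 3 (decelerating): v₀ = 17.5 m/s, a = -3.3 m/s².
v = v₀ + at → t = (0 − 17.5) / -3.3 = 5.30 s
v² = v₀² + 2aΔx → Δx = (0² − 17.5²)/(2·-3.3) = 46.4 m
Total distance = 68.1 + 280 + 46.4 = 394 m

394.50 m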